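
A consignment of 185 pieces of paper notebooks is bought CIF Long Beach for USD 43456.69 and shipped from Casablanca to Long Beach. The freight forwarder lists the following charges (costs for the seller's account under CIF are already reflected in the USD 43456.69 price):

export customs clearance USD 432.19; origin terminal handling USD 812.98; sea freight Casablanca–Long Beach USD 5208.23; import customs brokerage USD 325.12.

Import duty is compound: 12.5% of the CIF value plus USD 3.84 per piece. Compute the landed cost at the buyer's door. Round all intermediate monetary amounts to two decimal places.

Total landed cost: USD 49924.30

CIF: the seller pays costs through ocean freight and marine insurance to the destination port.
Already in the invoice (seller's account under CIF): export clearance, origin terminal, freight — exclude.
The CIF price already equals the CIF value: 43456.69
Ad valorem component: 43456.69 × 12.5% = 5432.09
Specific component: 185 × 3.84 = 710.40
Import duty = 5432.09 + 710.40 = 6142.49
Buyer bears: brokerage 325.12 + duty 6142.49 = 6467.61
Landed cost = invoice 43456.69 + 6467.61 = 49924.30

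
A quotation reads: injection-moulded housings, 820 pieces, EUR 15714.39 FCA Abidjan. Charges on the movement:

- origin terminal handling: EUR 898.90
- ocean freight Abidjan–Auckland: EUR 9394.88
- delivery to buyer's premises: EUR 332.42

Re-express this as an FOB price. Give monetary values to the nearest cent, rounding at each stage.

FOB price: EUR 16613.29

Not relevant to the conversion: freight, delivery — on the buyer under both terms; not part of either seller's price.
From FCA to FOB, the seller additionally bears: origin terminal.
FOB price = 15714.39 + 898.90 = 16613.29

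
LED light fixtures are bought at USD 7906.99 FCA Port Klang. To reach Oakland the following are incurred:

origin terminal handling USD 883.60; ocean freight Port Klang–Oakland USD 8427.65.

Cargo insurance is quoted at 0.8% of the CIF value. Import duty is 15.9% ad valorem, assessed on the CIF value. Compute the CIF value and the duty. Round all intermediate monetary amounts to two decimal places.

CIF value: USD 17357.10; import duty: USD 2759.78

Let C be the CIF value. C = FCA price + pre-shipment costs + freight + 0.8% × C
C − 0.8% × C = 7906.99 + 883.60 + 8427.65
0.992 × C = 17218.24
C = 17218.24 / 0.992 = 17357.10
Insurance premium = 0.8% × 17357.10 = 138.86
Import duty = 17357.10 × 15.9% = 2759.78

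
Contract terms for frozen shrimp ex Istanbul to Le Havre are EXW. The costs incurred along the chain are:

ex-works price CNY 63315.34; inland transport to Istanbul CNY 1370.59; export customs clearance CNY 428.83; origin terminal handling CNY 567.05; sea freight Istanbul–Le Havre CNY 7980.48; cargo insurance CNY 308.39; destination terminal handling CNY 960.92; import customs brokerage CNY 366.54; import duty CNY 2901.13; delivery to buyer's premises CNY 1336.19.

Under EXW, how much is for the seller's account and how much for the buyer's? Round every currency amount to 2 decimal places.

Seller: CNY 63315.34; buyer: CNY 16220.12

EXW: the seller makes goods available at their premises; the buyer bears all onward costs.
Seller's account: goods 63315.34 = 63315.34
Buyer's account: inland to port 1370.59 + export clearance 428.83 + origin terminal 567.05 + freight 7980.48 + insurance 308.39 + destination terminal 960.92 + brokerage 366.54 + duty 2901.13 + delivery 1336.19 = 16220.12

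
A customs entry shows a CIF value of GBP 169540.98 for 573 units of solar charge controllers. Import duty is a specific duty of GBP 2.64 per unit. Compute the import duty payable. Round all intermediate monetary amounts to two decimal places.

Import duty: GBP 1512.72

Import duty = 573 × 2.64 = 1512.72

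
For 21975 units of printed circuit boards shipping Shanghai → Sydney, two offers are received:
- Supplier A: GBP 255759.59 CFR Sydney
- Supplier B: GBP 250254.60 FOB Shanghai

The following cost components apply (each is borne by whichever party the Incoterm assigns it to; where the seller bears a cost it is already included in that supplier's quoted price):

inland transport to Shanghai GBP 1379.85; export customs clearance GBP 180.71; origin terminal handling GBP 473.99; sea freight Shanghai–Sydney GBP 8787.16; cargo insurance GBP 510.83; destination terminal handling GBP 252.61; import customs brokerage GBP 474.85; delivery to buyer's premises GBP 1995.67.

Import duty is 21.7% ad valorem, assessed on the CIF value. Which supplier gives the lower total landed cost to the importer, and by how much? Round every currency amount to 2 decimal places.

Supplier A (CFR):
CIF value = CFR price + insurance = 255759.59 + 510.83 = 256270.42
Import duty = 256270.42 × 21.7% = 55610.68
Buyer bears (A): 510.83 + 252.61 + 474.85 + 1995.67 = 3233.96
Landed cost (A) = invoice 255759.59 + 3233.96 + duty 55610.68 = 314604.23
Supplier B (FOB):
CIF value = FOB price + freight + insurance = 250254.60 + 8787.16 + 510.83 = 259552.59
Import duty = 259552.59 × 21.7% = 56322.91
Buyer bears (B): 8787.16 + 510.83 + 252.61 + 474.85 + 1995.67 = 12021.12
Landed cost (B) = invoice 250254.60 + 12021.12 + duty 56322.91 = 318598.63
Difference = |314604.23 − 318598.63| = 3994.40

Supplier A is cheaper by GBP 3994.40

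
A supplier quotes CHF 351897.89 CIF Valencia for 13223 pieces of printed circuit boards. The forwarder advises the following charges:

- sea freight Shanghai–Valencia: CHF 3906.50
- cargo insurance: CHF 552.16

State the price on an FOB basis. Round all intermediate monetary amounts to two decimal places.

FOB price: CHF 347439.23

From CIF to FOB, the seller no longer bears: freight, insurance.
FOB price = 351897.89 − 3906.50 − 552.16 = 347439.23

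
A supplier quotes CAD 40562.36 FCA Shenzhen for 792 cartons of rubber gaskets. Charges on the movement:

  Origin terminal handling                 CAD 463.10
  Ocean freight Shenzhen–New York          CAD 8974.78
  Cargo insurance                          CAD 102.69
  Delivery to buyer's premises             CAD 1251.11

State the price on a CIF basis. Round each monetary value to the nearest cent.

CIF price: CAD 50102.93

Not relevant to the conversion: delivery — on the buyer under both terms; not part of either seller's price.
From FCA to CIF, the seller additionally bears: origin terminal, freight, insurance.
CIF price = 40562.36 + 463.10 + 8974.78 + 102.69 = 50102.93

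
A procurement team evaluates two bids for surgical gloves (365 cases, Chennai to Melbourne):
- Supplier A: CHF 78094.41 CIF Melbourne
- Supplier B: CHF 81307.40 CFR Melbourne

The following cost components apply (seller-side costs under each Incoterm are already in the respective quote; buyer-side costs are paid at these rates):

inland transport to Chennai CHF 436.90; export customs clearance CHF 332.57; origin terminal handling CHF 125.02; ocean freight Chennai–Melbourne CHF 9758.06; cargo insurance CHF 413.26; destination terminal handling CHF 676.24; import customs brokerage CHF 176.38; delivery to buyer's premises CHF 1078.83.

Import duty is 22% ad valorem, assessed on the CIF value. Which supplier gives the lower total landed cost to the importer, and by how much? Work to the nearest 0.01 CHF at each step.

Supplier A is cheaper by CHF 4424.03

Supplier A (CIF):
The CIF price already equals the CIF value: 78094.41
Import duty = 78094.41 × 22% = 17180.77
Buyer bears (A): 676.24 + 176.38 + 1078.83 = 1931.45
Landed cost (A) = invoice 78094.41 + 1931.45 + duty 17180.77 = 97206.63
Supplier B (CFR):
CIF value = CFR price + insurance = 81307.40 + 413.26 = 81720.66
Import duty = 81720.66 × 22% = 17978.55
Buyer bears (B): 413.26 + 676.24 + 176.38 + 1078.83 = 2344.71
Landed cost (B) = invoice 81307.40 + 2344.71 + duty 17978.55 = 101630.66
Difference = |97206.63 − 101630.66| = 4424.03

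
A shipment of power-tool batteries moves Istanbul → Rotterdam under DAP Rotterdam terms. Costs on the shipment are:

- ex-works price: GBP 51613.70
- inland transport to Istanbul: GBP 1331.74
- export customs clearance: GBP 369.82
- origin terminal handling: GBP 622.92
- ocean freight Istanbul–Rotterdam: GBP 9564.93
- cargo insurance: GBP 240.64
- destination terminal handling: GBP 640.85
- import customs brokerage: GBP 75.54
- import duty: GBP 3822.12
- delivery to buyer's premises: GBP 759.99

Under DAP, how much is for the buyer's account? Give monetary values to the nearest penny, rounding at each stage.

Buyer's account: GBP 3897.66

DAP: the seller bears all costs to the named destination except import duty and clearance.
Seller's account: goods 51613.70 + inland to port 1331.74 + export clearance 369.82 + origin terminal 622.92 + freight 9564.93 + insurance 240.64 + destination terminal 640.85 + delivery 759.99 = 65144.59
Buyer's account: brokerage 75.54 + duty 3822.12 = 3897.66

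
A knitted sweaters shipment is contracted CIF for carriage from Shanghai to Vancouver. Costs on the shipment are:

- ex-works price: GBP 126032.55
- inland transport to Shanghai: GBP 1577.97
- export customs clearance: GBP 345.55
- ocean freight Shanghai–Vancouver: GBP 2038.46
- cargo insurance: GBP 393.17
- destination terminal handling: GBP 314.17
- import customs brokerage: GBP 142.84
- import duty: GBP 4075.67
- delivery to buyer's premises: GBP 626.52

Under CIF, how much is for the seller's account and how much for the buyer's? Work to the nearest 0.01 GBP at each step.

CIF: the seller pays costs through ocean freight and marine insurance to the destination port.
Seller's account: goods 126032.55 + inland to port 1577.97 + export clearance 345.55 + freight 2038.46 + insurance 393.17 = 130387.70
Buyer's account: destination terminal 314.17 + brokerage 142.84 + duty 4075.67 + delivery 626.52 = 5159.20

Seller: GBP 130387.70; buyer: GBP 5159.20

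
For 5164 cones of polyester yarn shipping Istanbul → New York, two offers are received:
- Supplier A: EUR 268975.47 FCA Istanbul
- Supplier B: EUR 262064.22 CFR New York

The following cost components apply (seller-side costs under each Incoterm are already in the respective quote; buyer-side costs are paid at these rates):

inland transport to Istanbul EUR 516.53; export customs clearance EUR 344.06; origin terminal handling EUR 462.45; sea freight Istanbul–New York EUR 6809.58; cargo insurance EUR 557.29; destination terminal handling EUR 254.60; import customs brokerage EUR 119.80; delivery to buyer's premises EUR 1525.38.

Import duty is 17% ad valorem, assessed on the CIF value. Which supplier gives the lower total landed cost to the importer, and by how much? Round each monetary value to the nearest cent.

Supplier A (FCA):
CIF value = FCA price + origin terminal + freight + insurance = 268975.47 + 462.45 + 6809.58 + 557.29 = 276804.79
Import duty = 276804.79 × 17% = 47056.81
Buyer bears (A): 462.45 + 6809.58 + 557.29 + 254.60 + 119.80 + 1525.38 = 9729.10
Landed cost (A) = invoice 268975.47 + 9729.10 + duty 47056.81 = 325761.38
Supplier B (CFR):
CIF value = CFR price + insurance = 262064.22 + 557.29 = 262621.51
Import duty = 262621.51 × 17% = 44645.66
Buyer bears (B): 557.29 + 254.60 + 119.80 + 1525.38 = 2457.07
Landed cost (B) = invoice 262064.22 + 2457.07 + duty 44645.66 = 309166.95
Difference = |325761.38 − 309166.95| = 16594.43

Supplier B is cheaper by EUR 16594.43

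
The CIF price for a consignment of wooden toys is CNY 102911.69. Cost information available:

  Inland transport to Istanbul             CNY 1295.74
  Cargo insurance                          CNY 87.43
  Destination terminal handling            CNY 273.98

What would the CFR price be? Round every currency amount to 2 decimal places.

CFR price: CNY 102824.26

Not relevant to the conversion: inland to port — on the seller under both CIF and CFR; already in the CIF price and stays in the CFR price. destination terminal — on the buyer under both terms; not part of either seller's price.
From CIF to CFR, the seller no longer bears: insurance.
CFR price = 102911.69 − 87.43 = 102824.26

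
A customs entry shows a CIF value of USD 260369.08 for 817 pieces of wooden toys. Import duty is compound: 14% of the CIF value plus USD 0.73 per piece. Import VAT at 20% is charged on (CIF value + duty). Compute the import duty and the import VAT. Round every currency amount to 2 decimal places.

Ad valorem component: 260369.08 × 14% = 36451.67
Specific component: 817 × 0.73 = 596.41
Import duty = 36451.67 + 596.41 = 37048.08
VAT base = CIF + duty = 260369.08 + 37048.08 = 297417.16
Import VAT = 297417.16 × 20% = 59483.43

Import duty: USD 37048.08; import VAT: USD 59483.43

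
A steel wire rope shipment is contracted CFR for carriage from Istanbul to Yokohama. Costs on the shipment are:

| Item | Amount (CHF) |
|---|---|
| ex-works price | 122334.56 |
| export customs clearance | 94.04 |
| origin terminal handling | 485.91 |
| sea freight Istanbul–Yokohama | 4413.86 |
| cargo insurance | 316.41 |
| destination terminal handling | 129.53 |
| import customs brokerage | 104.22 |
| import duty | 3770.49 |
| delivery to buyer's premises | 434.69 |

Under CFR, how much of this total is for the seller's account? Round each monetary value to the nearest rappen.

Seller's account: CHF 127328.37

CFR: the seller pays costs through ocean freight to the destination port, but not insurance.
Seller's account: goods 122334.56 + export clearance 94.04 + origin terminal 485.91 + freight 4413.86 = 127328.37
Buyer's account: insurance 316.41 + destination terminal 129.53 + brokerage 104.22 + duty 3770.49 + delivery 434.69 = 4755.34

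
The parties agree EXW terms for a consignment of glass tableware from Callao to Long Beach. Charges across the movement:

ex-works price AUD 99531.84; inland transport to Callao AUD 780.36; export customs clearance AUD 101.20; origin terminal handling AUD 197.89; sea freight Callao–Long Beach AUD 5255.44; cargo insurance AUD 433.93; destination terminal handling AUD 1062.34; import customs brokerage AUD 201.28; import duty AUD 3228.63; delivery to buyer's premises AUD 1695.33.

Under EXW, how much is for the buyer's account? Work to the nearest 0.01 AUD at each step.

EXW: the seller makes goods available at their premises; the buyer bears all onward costs.
Seller's account: goods 99531.84 = 99531.84
Buyer's account: inland to port 780.36 + export clearance 101.20 + origin terminal 197.89 + freight 5255.44 + insurance 433.93 + destination terminal 1062.34 + brokerage 201.28 + duty 3228.63 + delivery 1695.33 = 12956.40

Buyer's account: AUD 12956.40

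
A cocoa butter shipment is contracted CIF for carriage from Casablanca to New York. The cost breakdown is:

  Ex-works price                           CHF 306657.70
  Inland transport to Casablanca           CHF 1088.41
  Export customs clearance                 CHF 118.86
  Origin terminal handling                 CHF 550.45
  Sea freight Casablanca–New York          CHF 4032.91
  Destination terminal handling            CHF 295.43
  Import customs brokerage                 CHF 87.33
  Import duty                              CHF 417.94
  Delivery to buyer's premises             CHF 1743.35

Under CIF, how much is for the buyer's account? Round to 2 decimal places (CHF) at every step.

Buyer's account: CHF 2544.05

CIF: the seller pays costs through ocean freight and marine insurance to the destination port.
Seller's account: goods 306657.70 + inland to port 1088.41 + export clearance 118.86 + origin terminal 550.45 + freight 4032.91 = 312448.33
Buyer's account: destination terminal 295.43 + brokerage 87.33 + duty 417.94 + delivery 1743.35 = 2544.05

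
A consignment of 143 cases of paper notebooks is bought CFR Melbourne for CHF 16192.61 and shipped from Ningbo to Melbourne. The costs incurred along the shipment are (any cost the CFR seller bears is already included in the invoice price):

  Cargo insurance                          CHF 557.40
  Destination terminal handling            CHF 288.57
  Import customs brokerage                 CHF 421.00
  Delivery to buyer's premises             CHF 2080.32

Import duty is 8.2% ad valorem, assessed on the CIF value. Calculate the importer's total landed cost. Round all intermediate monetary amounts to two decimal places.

CFR: the seller pays costs through ocean freight to the destination port, but not insurance.
CIF value = CFR price + insurance = 16192.61 + 557.40 = 16750.01
Import duty = 16750.01 × 8.2% = 1373.50
Buyer bears: insurance 557.40 + destination terminal 288.57 + brokerage 421.00 + delivery 2080.32 + duty 1373.50 = 4720.79
Landed cost = invoice 16192.61 + 4720.79 = 20913.40

Total landed cost: CHF 20913.40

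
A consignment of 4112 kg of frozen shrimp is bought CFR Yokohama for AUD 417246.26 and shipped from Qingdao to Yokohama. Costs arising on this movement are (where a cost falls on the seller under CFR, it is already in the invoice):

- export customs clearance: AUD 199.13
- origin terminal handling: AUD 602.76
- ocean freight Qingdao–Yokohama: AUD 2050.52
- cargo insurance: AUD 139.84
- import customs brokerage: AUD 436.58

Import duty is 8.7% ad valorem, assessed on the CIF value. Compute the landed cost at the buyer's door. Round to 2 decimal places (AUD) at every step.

Total landed cost: AUD 454135.27

CFR: the seller pays costs through ocean freight to the destination port, but not insurance.
Already in the invoice (seller's account under CFR): export clearance, origin terminal, freight — exclude.
CIF value = CFR price + insurance = 417246.26 + 139.84 = 417386.10
Import duty = 417386.10 × 8.7% = 36312.59
Buyer bears: insurance 139.84 + brokerage 436.58 + duty 36312.59 = 36889.01
Landed cost = invoice 417246.26 + 36889.01 = 454135.27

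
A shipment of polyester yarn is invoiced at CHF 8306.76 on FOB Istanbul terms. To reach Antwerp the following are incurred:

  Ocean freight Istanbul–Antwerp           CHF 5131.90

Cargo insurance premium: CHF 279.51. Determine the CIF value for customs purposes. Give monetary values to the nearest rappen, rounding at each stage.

CIF value: CHF 13718.17

CIF = FOB price + freight + insurance
CIF = 8306.76 + 5131.90 + 279.51 = 13718.17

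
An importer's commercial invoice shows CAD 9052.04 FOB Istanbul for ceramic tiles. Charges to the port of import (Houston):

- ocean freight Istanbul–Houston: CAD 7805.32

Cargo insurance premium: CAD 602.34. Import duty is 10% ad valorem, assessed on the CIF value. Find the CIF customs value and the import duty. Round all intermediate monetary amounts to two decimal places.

CIF value: CAD 17459.70; import duty: CAD 1745.97

CIF = FOB price + freight + insurance
CIF = 9052.04 + 7805.32 + 602.34 = 17459.70
Import duty = 17459.70 × 10% = 1745.97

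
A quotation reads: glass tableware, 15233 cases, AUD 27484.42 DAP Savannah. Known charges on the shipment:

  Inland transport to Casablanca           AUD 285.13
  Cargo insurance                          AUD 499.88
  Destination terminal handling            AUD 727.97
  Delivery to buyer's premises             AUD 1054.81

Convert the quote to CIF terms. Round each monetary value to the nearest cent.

Not relevant to the conversion: inland to port, insurance — on the seller under both DAP and CIF; already in the DAP price and stays in the CIF price.
From DAP to CIF, the seller no longer bears: destination terminal, delivery.
CIF price = 27484.42 − 727.97 − 1054.81 = 25701.64

CIF price: AUD 25701.64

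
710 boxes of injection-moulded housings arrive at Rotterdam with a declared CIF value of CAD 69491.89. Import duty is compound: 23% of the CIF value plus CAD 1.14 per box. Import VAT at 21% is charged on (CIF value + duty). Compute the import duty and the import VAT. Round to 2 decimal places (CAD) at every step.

Ad valorem component: 69491.89 × 23% = 15983.13
Specific component: 710 × 1.14 = 809.40
Import duty = 15983.13 + 809.40 = 16792.53
VAT base = CIF + duty = 69491.89 + 16792.53 = 86284.42
Import VAT = 86284.42 × 21% = 18119.73

Import duty: CAD 16792.53; import VAT: CAD 18119.73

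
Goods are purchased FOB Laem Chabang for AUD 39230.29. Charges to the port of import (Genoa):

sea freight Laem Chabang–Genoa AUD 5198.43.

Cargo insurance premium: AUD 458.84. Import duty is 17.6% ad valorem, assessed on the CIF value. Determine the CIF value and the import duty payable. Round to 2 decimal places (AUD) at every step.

CIF value: AUD 44887.56; import duty: AUD 7900.21

CIF = FOB price + freight + insurance
CIF = 39230.29 + 5198.43 + 458.84 = 44887.56
Import duty = 44887.56 × 17.6% = 7900.21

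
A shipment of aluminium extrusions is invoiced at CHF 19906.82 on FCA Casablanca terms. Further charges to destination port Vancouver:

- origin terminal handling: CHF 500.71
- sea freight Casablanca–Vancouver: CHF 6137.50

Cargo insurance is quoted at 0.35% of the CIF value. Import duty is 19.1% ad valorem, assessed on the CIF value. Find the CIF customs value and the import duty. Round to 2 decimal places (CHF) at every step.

CIF value: CHF 26638.26; import duty: CHF 5087.91

Let C be the CIF value. C = FCA price + pre-shipment costs + freight + 0.35% × C
C − 0.35% × C = 19906.82 + 500.71 + 6137.50
0.9965 × C = 26545.03
C = 26545.03 / 0.9965 = 26638.26
Insurance premium = 0.35% × 26638.26 = 93.23
Import duty = 26638.26 × 19.1% = 5087.91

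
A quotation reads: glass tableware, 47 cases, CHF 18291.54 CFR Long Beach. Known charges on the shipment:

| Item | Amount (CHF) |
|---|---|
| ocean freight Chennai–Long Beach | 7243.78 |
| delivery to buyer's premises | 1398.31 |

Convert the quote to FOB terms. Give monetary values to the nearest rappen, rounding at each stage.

Not relevant to the conversion: delivery — on the buyer under both terms; not part of either seller's price.
From CFR to FOB, the seller no longer bears: freight.
FOB price = 18291.54 − 7243.78 = 11047.76

FOB price: CHF 11047.76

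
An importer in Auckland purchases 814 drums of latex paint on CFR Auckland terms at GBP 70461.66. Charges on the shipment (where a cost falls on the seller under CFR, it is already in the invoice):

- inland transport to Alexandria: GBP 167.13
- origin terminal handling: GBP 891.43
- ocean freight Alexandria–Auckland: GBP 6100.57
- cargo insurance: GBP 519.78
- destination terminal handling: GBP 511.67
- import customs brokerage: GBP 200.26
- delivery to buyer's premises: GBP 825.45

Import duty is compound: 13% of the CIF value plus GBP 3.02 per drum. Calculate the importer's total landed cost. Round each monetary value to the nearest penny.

CFR: the seller pays costs through ocean freight to the destination port, but not insurance.
Already in the invoice (seller's account under CFR): inland to port, origin terminal, freight — exclude.
CIF value = CFR price + insurance = 70461.66 + 519.78 = 70981.44
Ad valorem component: 70981.44 × 13% = 9227.59
Specific component: 814 × 3.02 = 2458.28
Import duty = 9227.59 + 2458.28 = 11685.87
Buyer bears: insurance 519.78 + destination terminal 511.67 + brokerage 200.26 + delivery 825.45 + duty 11685.87 = 13743.03
Landed cost = invoice 70461.66 + 13743.03 = 84204.69

Total landed cost: GBP 84204.69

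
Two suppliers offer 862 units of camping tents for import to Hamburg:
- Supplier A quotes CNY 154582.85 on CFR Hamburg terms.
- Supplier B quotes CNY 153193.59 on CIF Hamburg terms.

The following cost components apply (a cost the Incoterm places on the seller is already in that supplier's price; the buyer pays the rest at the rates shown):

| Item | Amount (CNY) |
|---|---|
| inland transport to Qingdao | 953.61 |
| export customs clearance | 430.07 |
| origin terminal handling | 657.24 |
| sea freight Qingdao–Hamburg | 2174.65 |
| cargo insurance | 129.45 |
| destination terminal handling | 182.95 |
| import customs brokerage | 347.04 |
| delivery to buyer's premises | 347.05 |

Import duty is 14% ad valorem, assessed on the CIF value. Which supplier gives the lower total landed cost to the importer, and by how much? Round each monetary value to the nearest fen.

Supplier B is cheaper by CNY 1731.33

Supplier A (CFR):
CIF value = CFR price + insurance = 154582.85 + 129.45 = 154712.30
Import duty = 154712.30 × 14% = 21659.72
Buyer bears (A): 129.45 + 182.95 + 347.04 + 347.05 = 1006.49
Landed cost (A) = invoice 154582.85 + 1006.49 + duty 21659.72 = 177249.06
Supplier B (CIF):
The CIF price already equals the CIF value: 153193.59
Import duty = 153193.59 × 14% = 21447.10
Buyer bears (B): 182.95 + 347.04 + 347.05 = 877.04
Landed cost (B) = invoice 153193.59 + 877.04 + duty 21447.10 = 175517.73
Difference = |177249.06 − 175517.73| = 1731.33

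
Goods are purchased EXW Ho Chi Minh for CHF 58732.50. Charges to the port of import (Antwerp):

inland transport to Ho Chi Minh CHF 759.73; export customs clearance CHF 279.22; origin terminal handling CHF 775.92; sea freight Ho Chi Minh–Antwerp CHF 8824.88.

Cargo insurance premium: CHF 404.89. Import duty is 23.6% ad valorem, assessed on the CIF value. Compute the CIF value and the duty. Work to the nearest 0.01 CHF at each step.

CIF value: CHF 69777.14; import duty: CHF 16467.41

CIF = EXW price + pre-shipment costs + freight + insurance
CIF = 58732.50 + 759.73 + 279.22 + 775.92 + 8824.88 + 404.89 = 69777.14
Import duty = 69777.14 × 23.6% = 16467.41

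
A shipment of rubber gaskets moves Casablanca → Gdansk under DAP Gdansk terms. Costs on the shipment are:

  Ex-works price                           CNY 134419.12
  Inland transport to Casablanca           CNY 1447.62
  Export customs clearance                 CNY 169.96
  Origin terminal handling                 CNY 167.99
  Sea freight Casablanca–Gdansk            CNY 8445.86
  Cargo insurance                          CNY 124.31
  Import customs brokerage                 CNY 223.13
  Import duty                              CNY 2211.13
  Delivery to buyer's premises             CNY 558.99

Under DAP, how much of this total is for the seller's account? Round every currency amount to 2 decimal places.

DAP: the seller bears all costs to the named destination except import duty and clearance.
Seller's account: goods 134419.12 + inland to port 1447.62 + export clearance 169.96 + origin terminal 167.99 + freight 8445.86 + insurance 124.31 + delivery 558.99 = 145333.85
Buyer's account: brokerage 223.13 + duty 2211.13 = 2434.26

Seller's account: CNY 145333.85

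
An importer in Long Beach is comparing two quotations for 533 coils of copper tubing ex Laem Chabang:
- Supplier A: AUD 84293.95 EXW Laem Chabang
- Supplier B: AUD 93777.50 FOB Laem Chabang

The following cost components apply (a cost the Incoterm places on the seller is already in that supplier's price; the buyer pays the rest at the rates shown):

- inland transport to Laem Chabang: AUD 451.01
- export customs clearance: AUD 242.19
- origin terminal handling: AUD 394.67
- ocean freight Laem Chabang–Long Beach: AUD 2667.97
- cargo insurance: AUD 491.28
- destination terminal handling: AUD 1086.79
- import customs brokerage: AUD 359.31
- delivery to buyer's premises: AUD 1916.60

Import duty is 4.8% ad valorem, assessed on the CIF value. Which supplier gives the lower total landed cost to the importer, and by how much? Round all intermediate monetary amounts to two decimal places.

Supplier A is cheaper by AUD 8798.67

Supplier A (EXW):
CIF value = EXW price + inland to port + export clearance + origin terminal + freight + insurance = 84293.95 + 451.01 + 242.19 + 394.67 + 2667.97 + 491.28 = 88541.07
Import duty = 88541.07 × 4.8% = 4249.97
Buyer bears (A): 451.01 + 242.19 + 394.67 + 2667.97 + 491.28 + 1086.79 + 359.31 + 1916.60 = 7609.82
Landed cost (A) = invoice 84293.95 + 7609.82 + duty 4249.97 = 96153.74
Supplier B (FOB):
CIF value = FOB price + freight + insurance = 93777.50 + 2667.97 + 491.28 = 96936.75
Import duty = 96936.75 × 4.8% = 4652.96
Buyer bears (B): 2667.97 + 491.28 + 1086.79 + 359.31 + 1916.60 = 6521.95
Landed cost (B) = invoice 93777.50 + 6521.95 + duty 4652.96 = 104952.41
Difference = |96153.74 − 104952.41| = 8798.67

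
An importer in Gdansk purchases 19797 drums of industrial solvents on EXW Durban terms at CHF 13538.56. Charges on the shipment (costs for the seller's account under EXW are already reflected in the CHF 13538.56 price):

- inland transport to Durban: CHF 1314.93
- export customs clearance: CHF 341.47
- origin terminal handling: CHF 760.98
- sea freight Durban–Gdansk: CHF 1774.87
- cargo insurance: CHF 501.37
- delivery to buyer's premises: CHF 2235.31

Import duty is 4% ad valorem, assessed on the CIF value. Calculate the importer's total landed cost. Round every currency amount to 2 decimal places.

Total landed cost: CHF 21196.78

EXW: the seller makes goods available at their premises; the buyer bears all onward costs.
CIF value = EXW price + inland to port + export clearance + origin terminal + freight + insurance = 13538.56 + 1314.93 + 341.47 + 760.98 + 1774.87 + 501.37 = 18232.18
Import duty = 18232.18 × 4% = 729.29
Buyer bears: inland to port 1314.93 + export clearance 341.47 + origin terminal 760.98 + freight 1774.87 + insurance 501.37 + delivery 2235.31 + duty 729.29 = 7658.22
Landed cost = invoice 13538.56 + 7658.22 = 21196.78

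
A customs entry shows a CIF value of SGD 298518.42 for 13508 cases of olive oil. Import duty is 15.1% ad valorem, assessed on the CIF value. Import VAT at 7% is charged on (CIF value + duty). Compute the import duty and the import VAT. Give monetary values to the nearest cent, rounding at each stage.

Import duty = 298518.42 × 15.1% = 45076.28
VAT base = CIF + duty = 298518.42 + 45076.28 = 343594.70
Import VAT = 343594.70 × 7% = 24051.63

Import duty: SGD 45076.28; import VAT: SGD 24051.63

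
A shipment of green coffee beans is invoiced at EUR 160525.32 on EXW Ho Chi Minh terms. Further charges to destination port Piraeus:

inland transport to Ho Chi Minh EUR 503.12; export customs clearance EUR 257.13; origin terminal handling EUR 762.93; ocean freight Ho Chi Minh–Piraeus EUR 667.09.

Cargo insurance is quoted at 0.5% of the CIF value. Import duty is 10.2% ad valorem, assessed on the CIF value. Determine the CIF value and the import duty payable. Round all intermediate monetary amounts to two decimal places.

CIF value: EUR 163533.26; import duty: EUR 16680.39

Let C be the CIF value. C = EXW price + pre-shipment costs + freight + 0.5% × C
C − 0.5% × C = 160525.32 + 503.12 + 257.13 + 762.93 + 667.09
0.995 × C = 162715.59
C = 162715.59 / 0.995 = 163533.26
Insurance premium = 0.5% × 163533.26 = 817.67
Import duty = 163533.26 × 10.2% = 16680.39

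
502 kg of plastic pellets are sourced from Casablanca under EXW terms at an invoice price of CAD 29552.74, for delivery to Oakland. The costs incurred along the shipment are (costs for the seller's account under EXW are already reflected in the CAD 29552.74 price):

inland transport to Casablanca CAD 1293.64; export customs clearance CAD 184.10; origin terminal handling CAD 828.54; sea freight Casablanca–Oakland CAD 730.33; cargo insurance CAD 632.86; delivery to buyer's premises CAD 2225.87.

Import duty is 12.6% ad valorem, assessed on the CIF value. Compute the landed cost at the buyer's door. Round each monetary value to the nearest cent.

Total landed cost: CAD 39634.08

EXW: the seller makes goods available at their premises; the buyer bears all onward costs.
CIF value = EXW price + inland to port + export clearance + origin terminal + freight + insurance = 29552.74 + 1293.64 + 184.10 + 828.54 + 730.33 + 632.86 = 33222.21
Import duty = 33222.21 × 12.6% = 4186.00
Buyer bears: inland to port 1293.64 + export clearance 184.10 + origin terminal 828.54 + freight 730.33 + insurance 632.86 + delivery 2225.87 + duty 4186.00 = 10081.34
Landed cost = invoice 29552.74 + 10081.34 = 39634.08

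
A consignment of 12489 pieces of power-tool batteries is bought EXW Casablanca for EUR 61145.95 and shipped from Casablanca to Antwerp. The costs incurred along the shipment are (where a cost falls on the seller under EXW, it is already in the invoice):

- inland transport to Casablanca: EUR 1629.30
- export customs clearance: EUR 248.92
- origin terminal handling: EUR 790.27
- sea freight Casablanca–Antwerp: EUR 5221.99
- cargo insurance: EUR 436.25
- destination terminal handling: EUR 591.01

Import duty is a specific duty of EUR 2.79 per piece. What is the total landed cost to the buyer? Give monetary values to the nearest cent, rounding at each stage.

EXW: the seller makes goods available at their premises; the buyer bears all onward costs.
CIF value = EXW price + inland to port + export clearance + origin terminal + freight + insurance = 61145.95 + 1629.30 + 248.92 + 790.27 + 5221.99 + 436.25 = 69472.68
Import duty = 12489 × 2.79 = 34844.31
Buyer bears: inland to port 1629.30 + export clearance 248.92 + origin terminal 790.27 + freight 5221.99 + insurance 436.25 + destination terminal 591.01 + duty 34844.31 = 43762.05
Landed cost = invoice 61145.95 + 43762.05 = 104908.00

Total landed cost: EUR 104908.00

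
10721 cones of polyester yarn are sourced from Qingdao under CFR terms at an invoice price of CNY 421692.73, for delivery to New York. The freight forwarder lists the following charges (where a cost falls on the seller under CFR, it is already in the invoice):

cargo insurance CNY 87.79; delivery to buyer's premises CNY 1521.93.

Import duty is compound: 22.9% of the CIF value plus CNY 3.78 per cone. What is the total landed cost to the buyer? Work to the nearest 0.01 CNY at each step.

CFR: the seller pays costs through ocean freight to the destination port, but not insurance.
CIF value = CFR price + insurance = 421692.73 + 87.79 = 421780.52
Ad valorem component: 421780.52 × 22.9% = 96587.74
Specific component: 10721 × 3.78 = 40525.38
Import duty = 96587.74 + 40525.38 = 137113.12
Buyer bears: insurance 87.79 + delivery 1521.93 + duty 137113.12 = 138722.84
Landed cost = invoice 421692.73 + 138722.84 = 560415.57

Total landed cost: CNY 560415.57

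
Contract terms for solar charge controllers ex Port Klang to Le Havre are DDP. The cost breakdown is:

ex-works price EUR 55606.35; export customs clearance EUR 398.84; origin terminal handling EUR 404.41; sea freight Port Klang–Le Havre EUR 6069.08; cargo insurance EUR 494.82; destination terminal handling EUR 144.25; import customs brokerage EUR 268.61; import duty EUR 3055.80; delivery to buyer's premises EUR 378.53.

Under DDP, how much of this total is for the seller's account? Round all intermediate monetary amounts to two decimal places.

Seller's account: EUR 66820.69

DDP: the seller bears all costs including import duty.
Seller's account: goods 55606.35 + export clearance 398.84 + origin terminal 404.41 + freight 6069.08 + insurance 494.82 + destination terminal 144.25 + brokerage 268.61 + duty 3055.80 + delivery 378.53 = 66820.69
Buyer's account: 0.00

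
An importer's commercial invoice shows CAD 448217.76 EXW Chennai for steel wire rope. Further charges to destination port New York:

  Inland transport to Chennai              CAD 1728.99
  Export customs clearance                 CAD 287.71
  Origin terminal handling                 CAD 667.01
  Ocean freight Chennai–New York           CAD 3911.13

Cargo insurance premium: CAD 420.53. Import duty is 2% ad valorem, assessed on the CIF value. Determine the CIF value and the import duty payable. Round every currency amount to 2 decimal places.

CIF value: CAD 455233.13; import duty: CAD 9104.66

CIF = EXW price + pre-shipment costs + freight + insurance
CIF = 448217.76 + 1728.99 + 287.71 + 667.01 + 3911.13 + 420.53 = 455233.13
Import duty = 455233.13 × 2% = 9104.66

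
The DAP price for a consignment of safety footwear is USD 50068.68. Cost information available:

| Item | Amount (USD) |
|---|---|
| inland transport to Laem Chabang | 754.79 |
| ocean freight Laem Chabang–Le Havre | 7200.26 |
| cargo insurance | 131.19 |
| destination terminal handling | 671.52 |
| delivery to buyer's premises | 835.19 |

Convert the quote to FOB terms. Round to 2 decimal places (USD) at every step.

Not relevant to the conversion: inland to port — on the seller under both DAP and FOB; already in the DAP price and stays in the FOB price.
From DAP to FOB, the seller no longer bears: freight, insurance, destination terminal, delivery.
FOB price = 50068.68 − 7200.26 − 131.19 − 671.52 − 835.19 = 41230.52

FOB price: USD 41230.52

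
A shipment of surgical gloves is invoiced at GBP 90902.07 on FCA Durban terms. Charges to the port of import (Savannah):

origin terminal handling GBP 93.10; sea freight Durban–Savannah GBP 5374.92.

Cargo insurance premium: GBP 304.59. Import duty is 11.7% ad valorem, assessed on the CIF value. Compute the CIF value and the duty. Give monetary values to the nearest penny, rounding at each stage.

CIF value: GBP 96674.68; import duty: GBP 11310.94

CIF = FCA price + pre-shipment costs + freight + insurance
CIF = 90902.07 + 93.10 + 5374.92 + 304.59 = 96674.68
Import duty = 96674.68 × 11.7% = 11310.94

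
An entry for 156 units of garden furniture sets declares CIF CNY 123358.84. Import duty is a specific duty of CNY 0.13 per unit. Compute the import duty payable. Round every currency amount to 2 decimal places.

Import duty = 156 × 0.13 = 20.28

Import duty: CNY 20.28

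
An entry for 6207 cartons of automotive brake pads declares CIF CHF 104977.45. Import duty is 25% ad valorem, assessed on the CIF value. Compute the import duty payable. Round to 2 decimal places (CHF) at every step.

Import duty: CHF 26244.36

Import duty = 104977.45 × 25% = 26244.36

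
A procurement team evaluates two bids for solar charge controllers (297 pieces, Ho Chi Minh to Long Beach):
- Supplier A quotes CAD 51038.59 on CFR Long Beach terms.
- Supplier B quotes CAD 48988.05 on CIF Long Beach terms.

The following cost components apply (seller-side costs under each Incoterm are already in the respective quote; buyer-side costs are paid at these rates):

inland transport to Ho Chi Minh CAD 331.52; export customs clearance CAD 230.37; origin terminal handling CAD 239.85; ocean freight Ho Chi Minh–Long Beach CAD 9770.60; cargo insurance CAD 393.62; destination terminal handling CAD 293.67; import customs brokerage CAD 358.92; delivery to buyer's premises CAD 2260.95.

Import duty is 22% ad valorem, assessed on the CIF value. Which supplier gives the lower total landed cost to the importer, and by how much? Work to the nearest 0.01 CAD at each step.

Supplier A (CFR):
CIF value = CFR price + insurance = 51038.59 + 393.62 = 51432.21
Import duty = 51432.21 × 22% = 11315.09
Buyer bears (A): 393.62 + 293.67 + 358.92 + 2260.95 = 3307.16
Landed cost (A) = invoice 51038.59 + 3307.16 + duty 11315.09 = 65660.84
Supplier B (CIF):
The CIF price already equals the CIF value: 48988.05
Import duty = 48988.05 × 22% = 10777.37
Buyer bears (B): 293.67 + 358.92 + 2260.95 = 2913.54
Landed cost (B) = invoice 48988.05 + 2913.54 + duty 10777.37 = 62678.96
Difference = |65660.84 − 62678.96| = 2981.88

Supplier B is cheaper by CAD 2981.88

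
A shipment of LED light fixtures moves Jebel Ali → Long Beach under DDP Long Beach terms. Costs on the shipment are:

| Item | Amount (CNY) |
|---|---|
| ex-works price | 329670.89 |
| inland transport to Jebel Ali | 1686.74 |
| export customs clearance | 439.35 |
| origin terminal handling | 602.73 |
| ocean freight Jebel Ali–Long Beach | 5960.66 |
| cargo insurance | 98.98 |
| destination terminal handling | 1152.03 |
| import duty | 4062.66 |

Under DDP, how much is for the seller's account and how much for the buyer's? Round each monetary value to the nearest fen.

DDP: the seller bears all costs including import duty.
Seller's account: goods 329670.89 + inland to port 1686.74 + export clearance 439.35 + origin terminal 602.73 + freight 5960.66 + insurance 98.98 + destination terminal 1152.03 + duty 4062.66 = 343674.04
Buyer's account: 0.00

Seller: CNY 343674.04; buyer: CNY 0.00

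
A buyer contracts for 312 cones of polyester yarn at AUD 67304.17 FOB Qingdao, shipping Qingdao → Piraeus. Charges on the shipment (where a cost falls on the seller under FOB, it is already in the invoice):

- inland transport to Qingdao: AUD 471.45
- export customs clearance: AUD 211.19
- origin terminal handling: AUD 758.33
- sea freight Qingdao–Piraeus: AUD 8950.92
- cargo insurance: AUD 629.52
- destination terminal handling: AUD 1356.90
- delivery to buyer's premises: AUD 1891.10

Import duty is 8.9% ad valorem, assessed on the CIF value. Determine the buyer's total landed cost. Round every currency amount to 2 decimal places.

Total landed cost: AUD 86975.34

FOB: the seller bears costs until goods are on board at the origin port; the buyer bears freight, insurance and all costs thereafter.
Already in the invoice (seller's account under FOB): inland to port, export clearance, origin terminal — exclude.
CIF value = FOB price + freight + insurance = 67304.17 + 8950.92 + 629.52 = 76884.61
Import duty = 76884.61 × 8.9% = 6842.73
Buyer bears: freight 8950.92 + insurance 629.52 + destination terminal 1356.90 + delivery 1891.10 + duty 6842.73 = 19671.17
Landed cost = invoice 67304.17 + 19671.17 = 86975.34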